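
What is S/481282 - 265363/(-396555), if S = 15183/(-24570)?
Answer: 3320568948199/4962224371260 ≈ 0.66917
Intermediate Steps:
S = -241/390 (S = 15183*(-1/24570) = -241/390 ≈ -0.61795)
S/481282 - 265363/(-396555) = -241/390/481282 - 265363/(-396555) = -241/390*1/481282 - 265363*(-1/396555) = -241/187699980 + 265363/396555 = 3320568948199/4962224371260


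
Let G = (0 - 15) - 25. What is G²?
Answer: 1600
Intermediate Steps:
G = -40 (G = -15 - 25 = -40)
G² = (-40)² = 1600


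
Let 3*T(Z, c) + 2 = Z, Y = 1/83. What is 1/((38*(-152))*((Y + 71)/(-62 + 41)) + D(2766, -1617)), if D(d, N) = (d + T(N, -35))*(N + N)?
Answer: -249/1787927146 ≈ -1.3927e-7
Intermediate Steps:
Y = 1/83 ≈ 0.012048
T(Z, c) = -⅔ + Z/3
D(d, N) = 2*N*(-⅔ + d + N/3) (D(d, N) = (d + (-⅔ + N/3))*(N + N) = (-⅔ + d + N/3)*(2*N) = 2*N*(-⅔ + d + N/3))
1/((38*(-152))*((Y + 71)/(-62 + 41)) + D(2766, -1617)) = 1/((38*(-152))*((1/83 + 71)/(-62 + 41)) + (⅔)*(-1617)*(-2 - 1617 + 3*2766)) = 1/(-34043744/(83*(-21)) + (⅔)*(-1617)*(-2 - 1617 + 8298)) = 1/(-34043744*(-1)/(83*21) + (⅔)*(-1617)*6679) = 1/(-5776*(-842/249) - 7199962) = 1/(4863392/249 - 7199962) = 1/(-1787927146/249) = -249/1787927146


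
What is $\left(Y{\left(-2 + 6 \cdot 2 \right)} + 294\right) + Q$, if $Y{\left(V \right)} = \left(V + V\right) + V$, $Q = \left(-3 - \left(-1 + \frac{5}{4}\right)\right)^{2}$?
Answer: $\frac{5353}{16} \approx 334.56$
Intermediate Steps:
$Q = \frac{169}{16}$ ($Q = \left(-3 - \frac{1}{4}\right)^{2} = \left(- \frac{13}{4}\right)^{2} = \frac{169}{16} \approx 10.563$)
$Y{\left(V \right)} = 3 V$ ($Y{\left(V \right)} = 2 V + V = 3 V$)
$\left(Y{\left(-2 + 6 \cdot 2 \right)} + 294\right) + Q = \left(3 \left(-2 + 6 \cdot 2\right) + 294\right) + \frac{169}{16} = \left(3 \left(-2 + 12\right) + 294\right) + \frac{169}{16} = \left(3 \cdot 10 + 294\right) + \frac{169}{16} = \left(30 + 294\right) + \frac{169}{16} = 324 + \frac{169}{16} = \frac{5353}{16}$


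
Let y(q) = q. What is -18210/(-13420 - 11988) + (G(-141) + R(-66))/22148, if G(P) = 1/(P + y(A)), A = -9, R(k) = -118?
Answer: 3752969687/5275653600 ≈ 0.71138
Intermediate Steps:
G(P) = 1/(-9 + P) (G(P) = 1/(P - 9) = 1/(-9 + P))
-18210/(-13420 - 11988) + (G(-141) + R(-66))/22148 = -18210/(-13420 - 11988) + (1/(-9 - 141) - 118)/22148 = -18210/(-25408) + (1/(-150) - 118)*(1/22148) = -18210*(-1/25408) + (-1/150 - 118)*(1/22148) = 9105/12704 - 17701/150*1/22148 = 9105/12704 - 17701/3322200 = 3752969687/5275653600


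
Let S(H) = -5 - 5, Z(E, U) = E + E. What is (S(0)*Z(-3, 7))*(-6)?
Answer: -360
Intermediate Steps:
Z(E, U) = 2*E
S(H) = -10
(S(0)*Z(-3, 7))*(-6) = -20*(-3)*(-6) = -10*(-6)*(-6) = 60*(-6) = -360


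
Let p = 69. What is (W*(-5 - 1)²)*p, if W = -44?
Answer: -109296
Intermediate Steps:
(W*(-5 - 1)²)*p = -44*(-5 - 1)²*69 = -44*(-6)²*69 = -44*36*69 = -1584*69 = -109296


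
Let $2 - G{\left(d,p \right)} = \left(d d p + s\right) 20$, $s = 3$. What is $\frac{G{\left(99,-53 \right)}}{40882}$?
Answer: $\frac{5194501}{20441} \approx 254.12$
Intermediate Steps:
$G{\left(d,p \right)} = -58 - 20 p d^{2}$ ($G{\left(d,p \right)} = 2 - \left(d d p + 3\right) 20 = 2 - \left(d^{2} p + 3\right) 20 = 2 - \left(p d^{2} + 3\right) 20 = 2 - \left(3 + p d^{2}\right) 20 = 2 - \left(60 + 20 p d^{2}\right) = -58 - 20 p d^{2}$)
$\frac{G{\left(99,-53 \right)}}{40882} = \frac{-58 - - 1060 \cdot 99^{2}}{40882} = \left(-58 - \left(-1060\right) 9801\right) \frac{1}{40882} = \left(-58 + 10389060\right) \frac{1}{40882} = 10389002 \cdot \frac{1}{40882} = \frac{5194501}{20441}$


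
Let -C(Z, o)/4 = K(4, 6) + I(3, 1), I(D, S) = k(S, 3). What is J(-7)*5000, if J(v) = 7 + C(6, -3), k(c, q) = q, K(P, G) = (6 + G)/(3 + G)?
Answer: -155000/3 ≈ -51667.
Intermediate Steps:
K(P, G) = (6 + G)/(3 + G)
I(D, S) = 3
C(Z, o) = -52/3 (C(Z, o) = -4*((6 + 6)/(3 + 6) + 3) = -4*(12/9 + 3) = -4*((⅑)*12 + 3) = -4*(4/3 + 3) = -4*13/3 = -52/3)
J(v) = -31/3 (J(v) = 7 - 52/3 = -31/3)
J(-7)*5000 = -31/3*5000 = -155000/3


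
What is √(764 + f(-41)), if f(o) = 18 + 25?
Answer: √807 ≈ 28.408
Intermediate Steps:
f(o) = 43
√(764 + f(-41)) = √(764 + 43) = √807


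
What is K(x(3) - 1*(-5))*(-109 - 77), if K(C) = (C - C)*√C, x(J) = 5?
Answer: 0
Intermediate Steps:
K(C) = 0 (K(C) = 0*√C = 0)
K(x(3) - 1*(-5))*(-109 - 77) = 0*(-109 - 77) = 0*(-186) = 0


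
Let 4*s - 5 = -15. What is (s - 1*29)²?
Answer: 3969/4 ≈ 992.25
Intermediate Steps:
s = -5/2 (s = 5/4 + (¼)*(-15) = 5/4 - 15/4 = -5/2 ≈ -2.5000)
(s - 1*29)² = (-5/2 - 1*29)² = (-5/2 - 29)² = (-63/2)² = 3969/4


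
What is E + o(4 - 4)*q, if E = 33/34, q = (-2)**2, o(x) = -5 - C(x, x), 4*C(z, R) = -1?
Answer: -613/34 ≈ -18.029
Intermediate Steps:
C(z, R) = -1/4 (C(z, R) = (1/4)*(-1) = -1/4)
o(x) = -19/4 (o(x) = -5 - 1*(-1/4) = -5 + 1/4 = -19/4)
q = 4
E = 33/34 (E = 33*(1/34) = 33/34 ≈ 0.97059)
E + o(4 - 4)*q = 33/34 - 19/4*4 = 33/34 - 19 = -613/34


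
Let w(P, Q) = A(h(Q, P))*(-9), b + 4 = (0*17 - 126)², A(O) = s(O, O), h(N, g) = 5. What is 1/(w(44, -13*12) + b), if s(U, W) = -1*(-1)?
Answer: 1/15863 ≈ 6.3040e-5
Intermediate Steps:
s(U, W) = 1
A(O) = 1
b = 15872 (b = -4 + (0*17 - 126)² = -4 + (0 - 126)² = -4 + (-126)² = -4 + 15876 = 15872)
w(P, Q) = -9 (w(P, Q) = 1*(-9) = -9)
1/(w(44, -13*12) + b) = 1/(-9 + 15872) = 1/15863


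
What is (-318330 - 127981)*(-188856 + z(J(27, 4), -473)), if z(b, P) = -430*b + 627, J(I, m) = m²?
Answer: 87079292899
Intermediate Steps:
z(b, P) = 627 - 430*b
(-318330 - 127981)*(-188856 + z(J(27, 4), -473)) = (-318330 - 127981)*(-188856 + (627 - 430*4²)) = -446311*(-188856 + (627 - 430*16)) = -446311*(-188856 + (627 - 6880)) = -446311*(-188856 - 6253) = -446311*(-195109) = 87079292899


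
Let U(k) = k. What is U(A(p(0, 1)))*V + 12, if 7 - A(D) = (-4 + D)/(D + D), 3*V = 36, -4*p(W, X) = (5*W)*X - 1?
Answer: 186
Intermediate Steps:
p(W, X) = 1/4 - 5*W*X/4 (p(W, X) = -((5*W)*X - 1)/4 = -(5*W*X - 1)/4 = -(-1 + 5*W*X)/4 = 1/4 - 5*W*X/4)
V = 12 (V = (1/3)*36 = 12)
A(D) = 7 - (-4 + D)/(2*D) (A(D) = 7 - (-4 + D)/(D + D) = 7 - (-4 + D)/(2*D))
U(A(p(0, 1)))*V + 12 = (13/2 + 2/(1/4 - 5/4*0*1))*12 + 12 = (13/2 + 2/(1/4 + 0))*12 + 12 = (13/2 + 2/(1/4))*12 + 12 = (13/2 + 2*4)*12 + 12 = (13/2 + 8)*12 + 12 = (29/2)*12 + 12 = 174 + 12 = 186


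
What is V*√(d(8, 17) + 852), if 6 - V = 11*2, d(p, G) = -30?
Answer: -16*√822 ≈ -458.73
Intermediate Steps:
V = -16 (V = 6 - 11*2 = 6 - 1*22 = 6 - 22 = -16)
V*√(d(8, 17) + 852) = -16*√(-30 + 852) = -16*√822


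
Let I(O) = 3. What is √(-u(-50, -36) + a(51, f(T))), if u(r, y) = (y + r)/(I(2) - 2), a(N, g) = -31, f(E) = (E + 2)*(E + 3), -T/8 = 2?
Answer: √55 ≈ 7.4162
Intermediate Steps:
T = -16 (T = -8*2 = -16)
f(E) = (2 + E)*(3 + E)
u(r, y) = r + y (u(r, y) = (y + r)/(3 - 2) = (r + y)/1 = (r + y)*1 = r + y)
√(-u(-50, -36) + a(51, f(T))) = √(-(-50 - 36) - 31) = √(-1*(-86) - 31) = √(86 - 31) = √55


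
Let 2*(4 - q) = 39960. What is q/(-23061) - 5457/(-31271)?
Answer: 750513373/721140531 ≈ 1.0407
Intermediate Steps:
q = -19976 (q = 4 - ½*39960 = 4 - 19980 = -19976)
q/(-23061) - 5457/(-31271) = -19976/(-23061) - 5457/(-31271) = -19976*(-1/23061) - 5457*(-1/31271) = 19976/23061 + 5457/31271 = 750513373/721140531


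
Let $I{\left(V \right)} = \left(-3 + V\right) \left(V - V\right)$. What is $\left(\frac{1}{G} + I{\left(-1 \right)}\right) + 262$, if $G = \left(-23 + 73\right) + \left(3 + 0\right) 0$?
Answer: $\frac{13101}{50} \approx 262.02$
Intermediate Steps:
$G = 50$ ($G = 50 + 3 \cdot 0 = 50 + 0 = 50$)
$I{\left(V \right)} = 0$ ($I{\left(V \right)} = \left(-3 + V\right) 0 = 0$)
$\left(\frac{1}{G} + I{\left(-1 \right)}\right) + 262 = \left(\frac{1}{50} + 0\right) + 262 = \frac{1}{50} + 262 = \frac{13101}{50}$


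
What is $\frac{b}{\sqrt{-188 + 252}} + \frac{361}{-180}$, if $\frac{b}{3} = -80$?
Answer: $- \frac{5761}{180} \approx -32.006$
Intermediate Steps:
$b = -240$ ($b = 3 \left(-80\right) = -240$)
$\frac{b}{\sqrt{-188 + 252}} + \frac{361}{-180} = - \frac{240}{\sqrt{-188 + 252}} + \frac{361}{-180} = - \frac{240}{\sqrt{64}} + 361 \left(- \frac{1}{180}\right) = - \frac{240}{8} - \frac{361}{180} = \left(-240\right) \frac{1}{8} - \frac{361}{180} = -30 - \frac{361}{180} = - \frac{5761}{180}$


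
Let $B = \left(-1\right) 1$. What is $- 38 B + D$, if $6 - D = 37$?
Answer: $7$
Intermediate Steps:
$D = -31$ ($D = 6 - 37 = -31$)
$B = -1$
$- 38 B + D = \left(-38\right) \left(-1\right) - 31 = 38 - 31 = 7$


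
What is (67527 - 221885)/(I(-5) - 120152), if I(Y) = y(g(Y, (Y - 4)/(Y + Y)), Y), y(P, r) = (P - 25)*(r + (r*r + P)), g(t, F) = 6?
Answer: 77179/60323 ≈ 1.2794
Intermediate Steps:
y(P, r) = (-25 + P)*(P + r + r**2) (y(P, r) = (-25 + P)*(r + (r**2 + P)) = (-25 + P)*(r + (P + r**2)) = (-25 + P)*(P + r + r**2))
I(Y) = -114 - 19*Y - 19*Y**2 (I(Y) = 6**2 - 25*6 - 25*Y - 25*Y**2 + 6*Y + 6*Y**2 = 36 - 150 - 25*Y - 25*Y**2 + 6*Y + 6*Y**2 = -114 - 19*Y - 19*Y**2)
(67527 - 221885)/(I(-5) - 120152) = (67527 - 221885)/((-114 - 19*(-5) - 19*(-5)**2) - 120152) = -154358/((-114 + 95 - 19*25) - 120152) = -154358/((-114 + 95 - 475) - 120152) = -154358/(-494 - 120152) = -154358/(-120646) = -154358*(-1/120646) = 77179/60323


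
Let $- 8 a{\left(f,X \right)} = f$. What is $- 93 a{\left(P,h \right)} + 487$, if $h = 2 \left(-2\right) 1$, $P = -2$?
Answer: $\frac{1855}{4} \approx 463.75$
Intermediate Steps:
$h = -4$ ($h = \left(-4\right) 1 = -4$)
$a{\left(f,X \right)} = - \frac{f}{8}$
$- 93 a{\left(P,h \right)} + 487 = - 93 \left(\left(- \frac{1}{8}\right) \left(-2\right)\right) + 487 = \left(-93\right) \frac{1}{4} + 487 = - \frac{93}{4} + 487 = \frac{1855}{4}$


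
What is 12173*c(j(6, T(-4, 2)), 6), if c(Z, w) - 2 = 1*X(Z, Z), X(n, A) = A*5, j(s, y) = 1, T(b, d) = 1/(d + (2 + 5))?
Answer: 85211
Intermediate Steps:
T(b, d) = 1/(7 + d) (T(b, d) = 1/(d + 7) = 1/(7 + d))
X(n, A) = 5*A
c(Z, w) = 2 + 5*Z (c(Z, w) = 2 + 1*(5*Z) = 2 + 5*Z)
12173*c(j(6, T(-4, 2)), 6) = 12173*(2 + 5*1) = 12173*(2 + 5) = 12173*7 = 85211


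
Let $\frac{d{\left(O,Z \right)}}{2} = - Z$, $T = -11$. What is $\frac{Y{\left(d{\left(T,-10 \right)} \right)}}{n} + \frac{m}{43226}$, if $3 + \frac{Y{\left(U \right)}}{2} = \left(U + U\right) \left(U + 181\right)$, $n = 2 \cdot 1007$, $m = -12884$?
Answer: $\frac{8800873}{1145489} \approx 7.6831$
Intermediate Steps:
$d{\left(O,Z \right)} = - 2 Z$ ($d{\left(O,Z \right)} = 2 \left(- Z\right) = - 2 Z$)
$n = 2014$
$Y{\left(U \right)} = -6 + 4 U \left(181 + U\right)$ ($Y{\left(U \right)} = -6 + 2 \left(U + U\right) \left(U + 181\right) = -6 + 2 \cdot 2 U \left(181 + U\right) = -6 + 4 U \left(181 + U\right)$)
$\frac{Y{\left(d{\left(T,-10 \right)} \right)}}{n} + \frac{m}{43226} = \frac{-6 + 4 \left(\left(-2\right) \left(-10\right)\right)^{2} + 724 \left(\left(-2\right) \left(-10\right)\right)}{2014} - \frac{12884}{43226} = \left(-6 + 4 \cdot 20^{2} + 724 \cdot 20\right) \frac{1}{2014} - \frac{6442}{21613} = \left(-6 + 4 \cdot 400 + 14480\right) \frac{1}{2014} - \frac{6442}{21613} = \left(-6 + 1600 + 14480\right) \frac{1}{2014} - \frac{6442}{21613} = 16074 \cdot \frac{1}{2014} - \frac{6442}{21613} = \frac{423}{53} - \frac{6442}{21613} = \frac{8800873}{1145489}$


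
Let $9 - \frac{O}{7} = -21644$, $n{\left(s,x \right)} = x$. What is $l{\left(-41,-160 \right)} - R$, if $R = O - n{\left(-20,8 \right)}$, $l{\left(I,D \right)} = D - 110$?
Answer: $-151833$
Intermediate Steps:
$O = 151571$ ($O = 63 - -151508 = 63 + 151508 = 151571$)
$l{\left(I,D \right)} = -110 + D$
$R = 151563$ ($R = 151571 - 8 = 151563$)
$l{\left(-41,-160 \right)} - R = \left(-110 - 160\right) - 151563 = -270 - 151563 = -151833$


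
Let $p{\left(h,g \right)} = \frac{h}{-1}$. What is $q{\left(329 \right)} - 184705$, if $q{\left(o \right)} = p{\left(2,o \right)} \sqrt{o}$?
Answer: $-184705 - 2 \sqrt{329} \approx -1.8474 \cdot 10^{5}$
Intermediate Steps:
$p{\left(h,g \right)} = - h$ ($p{\left(h,g \right)} = h \left(-1\right) = - h$)
$q{\left(o \right)} = - 2 \sqrt{o}$ ($q{\left(o \right)} = \left(-1\right) 2 \sqrt{o} = - 2 \sqrt{o}$)
$q{\left(329 \right)} - 184705 = - 2 \sqrt{329} - 184705 = -184705 - 2 \sqrt{329}$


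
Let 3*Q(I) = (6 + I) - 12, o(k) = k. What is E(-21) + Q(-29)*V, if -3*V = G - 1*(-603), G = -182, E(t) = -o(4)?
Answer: 14699/9 ≈ 1633.2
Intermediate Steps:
E(t) = -4 (E(t) = -1*4 = -4)
Q(I) = -2 + I/3 (Q(I) = ((6 + I) - 12)/3 = (-6 + I)/3 = -2 + I/3)
V = -421/3 (V = -(-182 - 1*(-603))/3 = -(-182 + 603)/3 = -⅓*421 = -421/3 ≈ -140.33)
E(-21) + Q(-29)*V = -4 + (-2 + (⅓)*(-29))*(-421/3) = -4 + (-2 - 29/3)*(-421/3) = -4 - 35/3*(-421/3) = -4 + 14735/9 = 14699/9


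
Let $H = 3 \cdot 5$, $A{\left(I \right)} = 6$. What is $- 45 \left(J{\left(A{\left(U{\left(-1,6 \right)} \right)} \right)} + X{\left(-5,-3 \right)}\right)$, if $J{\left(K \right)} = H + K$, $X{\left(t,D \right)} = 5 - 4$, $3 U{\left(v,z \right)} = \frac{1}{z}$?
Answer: $-990$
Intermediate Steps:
$U{\left(v,z \right)} = \frac{1}{3 z}$
$X{\left(t,D \right)} = 1$
$H = 15$
$J{\left(K \right)} = 15 + K$
$- 45 \left(J{\left(A{\left(U{\left(-1,6 \right)} \right)} \right)} + X{\left(-5,-3 \right)}\right) = - 45 \left(\left(15 + 6\right) + 1\right) = - 45 \left(21 + 1\right) = \left(-45\right) 22 = -990$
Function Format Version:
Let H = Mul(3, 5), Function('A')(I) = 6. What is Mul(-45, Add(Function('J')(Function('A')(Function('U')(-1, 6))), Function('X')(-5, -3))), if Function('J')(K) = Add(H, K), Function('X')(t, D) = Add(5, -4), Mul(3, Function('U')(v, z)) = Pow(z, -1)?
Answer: -990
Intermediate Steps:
Function('U')(v, z) = Mul(Rational(1, 3), Pow(z, -1))
Function('X')(t, D) = 1
H = 15
Function('J')(K) = Add(15, K)
Mul(-45, Add(Function('J')(Function('A')(Function('U')(-1, 6))), Function('X')(-5, -3))) = Mul(-45, Add(Add(15, 6), 1)) = Mul(-45, Add(21, 1)) = Mul(-45, 22) = -990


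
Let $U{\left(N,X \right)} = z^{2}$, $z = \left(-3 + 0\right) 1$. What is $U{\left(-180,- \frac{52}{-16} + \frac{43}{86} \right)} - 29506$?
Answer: $-29497$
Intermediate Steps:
$z = -3$ ($z = \left(-3\right) 1 = -3$)
$U{\left(N,X \right)} = 9$ ($U{\left(N,X \right)} = \left(-3\right)^{2} = 9$)
$U{\left(-180,- \frac{52}{-16} + \frac{43}{86} \right)} - 29506 = 9 - 29506 = -29497$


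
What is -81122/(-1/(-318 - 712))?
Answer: -83555660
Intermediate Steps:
-81122/(-1/(-318 - 712)) = -81122/(-1/(-1030)) = -81122/((-1/1030*(-1))) = -81122/1/1030 = -81122*1030 = -83555660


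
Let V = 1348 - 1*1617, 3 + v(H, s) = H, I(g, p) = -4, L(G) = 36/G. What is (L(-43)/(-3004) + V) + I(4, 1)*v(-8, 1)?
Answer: -7265916/32293 ≈ -225.00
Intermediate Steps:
v(H, s) = -3 + H
V = -269 (V = 1348 - 1617 = -269)
(L(-43)/(-3004) + V) + I(4, 1)*v(-8, 1) = ((36/(-43))/(-3004) - 269) - 4*(-3 - 8) = ((36*(-1/43))*(-1/3004) - 269) - 4*(-11) = (-36/43*(-1/3004) - 269) + 44 = (9/32293 - 269) + 44 = -8686808/32293 + 44 = -7265916/32293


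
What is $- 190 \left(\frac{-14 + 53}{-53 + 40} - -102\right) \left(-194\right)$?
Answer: $3649140$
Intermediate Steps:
$- 190 \left(\frac{-14 + 53}{-53 + 40} - -102\right) \left(-194\right) = - 190 \left(\frac{39}{-13} + 102\right) \left(-194\right) = - 190 \left(39 \left(- \frac{1}{13}\right) + 102\right) \left(-194\right) = - 190 \left(-3 + 102\right) \left(-194\right) = \left(-190\right) 99 \left(-194\right) = \left(-18810\right) \left(-194\right) = 3649140$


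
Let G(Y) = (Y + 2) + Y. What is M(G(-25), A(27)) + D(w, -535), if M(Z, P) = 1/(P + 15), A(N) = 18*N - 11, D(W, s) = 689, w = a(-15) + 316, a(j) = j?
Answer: 337611/490 ≈ 689.00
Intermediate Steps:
G(Y) = 2 + 2*Y (G(Y) = (2 + Y) + Y = 2 + 2*Y)
w = 301 (w = -15 + 316 = 301)
A(N) = -11 + 18*N
M(Z, P) = 1/(15 + P)
M(G(-25), A(27)) + D(w, -535) = 1/(15 + (-11 + 18*27)) + 689 = 1/(15 + (-11 + 486)) + 689 = 1/(15 + 475) + 689 = 1/490 + 689 = 337611/490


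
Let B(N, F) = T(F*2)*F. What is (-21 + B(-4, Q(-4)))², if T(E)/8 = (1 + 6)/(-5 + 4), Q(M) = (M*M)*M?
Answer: 12694969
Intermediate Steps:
Q(M) = M³ (Q(M) = M²*M = M³)
T(E) = -56 (T(E) = 8*((1 + 6)/(-5 + 4)) = 8*(7/(-1)) = 8*(7*(-1)) = 8*(-7) = -56)
B(N, F) = -56*F
(-21 + B(-4, Q(-4)))² = (-21 - 56*(-4)³)² = (-21 - 56*(-64))² = (-21 + 3584)² = 3563² = 12694969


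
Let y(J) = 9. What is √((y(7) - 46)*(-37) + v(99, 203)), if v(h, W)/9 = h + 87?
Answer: √3043 ≈ 55.163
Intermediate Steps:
v(h, W) = 783 + 9*h (v(h, W) = 9*(h + 87) = 9*(87 + h) = 783 + 9*h)
√((y(7) - 46)*(-37) + v(99, 203)) = √((9 - 46)*(-37) + (783 + 9*99)) = √(-37*(-37) + (783 + 891)) = √(1369 + 1674) = √3043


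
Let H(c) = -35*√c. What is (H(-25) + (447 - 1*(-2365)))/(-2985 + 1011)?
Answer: -1406/987 + 25*I/282 ≈ -1.4245 + 0.088652*I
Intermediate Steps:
(H(-25) + (447 - 1*(-2365)))/(-2985 + 1011) = (-175*I + (447 - 1*(-2365)))/(-2985 + 1011) = (-175*I + (447 + 2365))/(-1974) = (-175*I + 2812)*(-1/1974) = (2812 - 175*I)*(-1/1974) = -1406/987 + 25*I/282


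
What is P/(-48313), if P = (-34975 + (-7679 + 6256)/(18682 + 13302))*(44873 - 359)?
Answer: 24897611054511/772621496 ≈ 32225.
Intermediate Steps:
P = -24897611054511/15992 (P = (-34975 - 1423/31984)*44514 = -1118641823/31984*44514 = -24897611054511/15992 ≈ -1.5569e+9)
P/(-48313) = -24897611054511/15992/(-48313) = -24897611054511/15992*(-1/48313) = 24897611054511/772621496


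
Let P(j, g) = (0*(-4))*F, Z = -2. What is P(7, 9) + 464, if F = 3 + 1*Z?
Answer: 464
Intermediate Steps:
F = 1 (F = 3 + 1*(-2) = 3 - 2 = 1)
P(j, g) = 0 (P(j, g) = (0*(-4))*1 = 0*1 = 0)
P(7, 9) + 464 = 0 + 464 = 464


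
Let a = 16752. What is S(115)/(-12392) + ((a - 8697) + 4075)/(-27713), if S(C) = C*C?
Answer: -516819385/343419496 ≈ -1.5049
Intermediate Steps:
S(C) = C²
S(115)/(-12392) + ((a - 8697) + 4075)/(-27713) = 115²/(-12392) + ((16752 - 8697) + 4075)/(-27713) = 13225*(-1/12392) + (8055 + 4075)*(-1/27713) = -13225/12392 + 12130*(-1/27713) = -13225/12392 - 12130/27713 = -516819385/343419496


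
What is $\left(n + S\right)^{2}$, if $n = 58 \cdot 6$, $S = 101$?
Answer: $201601$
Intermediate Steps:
$n = 348$
$\left(n + S\right)^{2} = \left(348 + 101\right)^{2} = 449^{2} = 201601$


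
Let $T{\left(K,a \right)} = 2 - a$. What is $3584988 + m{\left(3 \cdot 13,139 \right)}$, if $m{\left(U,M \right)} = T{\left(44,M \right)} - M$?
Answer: $3584712$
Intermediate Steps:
$m{\left(U,M \right)} = 2 - 2 M$ ($m{\left(U,M \right)} = \left(2 - M\right) - M = 2 - 2 M$)
$3584988 + m{\left(3 \cdot 13,139 \right)} = 3584988 + \left(2 - 278\right) = 3584988 - 276 = 3584712$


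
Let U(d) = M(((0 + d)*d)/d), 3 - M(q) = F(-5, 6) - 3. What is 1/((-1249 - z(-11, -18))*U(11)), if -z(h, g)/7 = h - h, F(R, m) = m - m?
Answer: -1/7494 ≈ -0.00013344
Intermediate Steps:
F(R, m) = 0
z(h, g) = 0 (z(h, g) = -7*(h - h) = -7*0 = 0)
M(q) = 6 (M(q) = 3 - (0 - 3) = 3 - 1*(-3) = 3 + 3 = 6)
U(d) = 6
1/((-1249 - z(-11, -18))*U(11)) = 1/(-1249 - 1*0*6) = (1/6)/(-1249 + 0) = (1/6)/(-1249) = -1/1249*1/6 = -1/7494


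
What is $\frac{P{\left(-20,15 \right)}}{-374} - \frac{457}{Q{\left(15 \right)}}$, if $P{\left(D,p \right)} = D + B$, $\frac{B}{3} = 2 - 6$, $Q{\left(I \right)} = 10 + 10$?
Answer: $- \frac{85139}{3740} \approx -22.764$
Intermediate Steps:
$Q{\left(I \right)} = 20$
$B = -12$ ($B = 3 \left(2 - 6\right) = 3 \left(-4\right) = -12$)
$P{\left(D,p \right)} = -12 + D$ ($P{\left(D,p \right)} = D - 12 = -12 + D$)
$\frac{P{\left(-20,15 \right)}}{-374} - \frac{457}{Q{\left(15 \right)}} = \frac{-12 - 20}{-374} - \frac{457}{20} = \left(-32\right) \left(- \frac{1}{374}\right) - \frac{457}{20} = \frac{16}{187} - \frac{457}{20} = - \frac{85139}{3740}$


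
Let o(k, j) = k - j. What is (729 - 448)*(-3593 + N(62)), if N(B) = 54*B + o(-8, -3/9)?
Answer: -212998/3 ≈ -70999.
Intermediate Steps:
N(B) = -23/3 + 54*B (N(B) = 54*B + (-8 - (-3)/9) = 54*B + (-8 - 1*(-1/3)) = 54*B + (-8 + 1/3) = 54*B - 23/3 = -23/3 + 54*B)
(729 - 448)*(-3593 + N(62)) = (729 - 448)*(-3593 + (-23/3 + 54*62)) = 281*(-3593 + (-23/3 + 3348)) = 281*(-3593 + 10021/3) = 281*(-758/3) = -212998/3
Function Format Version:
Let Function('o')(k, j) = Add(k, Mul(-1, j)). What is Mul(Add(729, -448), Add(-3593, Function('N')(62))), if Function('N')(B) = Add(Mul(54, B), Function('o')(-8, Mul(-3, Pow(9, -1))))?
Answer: Rational(-212998, 3) ≈ -70999.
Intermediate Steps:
Function('N')(B) = Add(Rational(-23, 3), Mul(54, B)) (Function('N')(B) = Add(Mul(54, B), Add(-8, Mul(-1, Mul(-3, Pow(9, -1))))) = Add(Mul(54, B), Add(-8, Mul(-1, Mul(-3, Rational(1, 9))))) = Add(Mul(54, B), Add(-8, Mul(-1, Rational(-1, 3)))) = Add(Mul(54, B), Add(-8, Rational(1, 3))) = Add(Mul(54, B), Rational(-23, 3)) = Add(Rational(-23, 3), Mul(54, B)))
Mul(Add(729, -448), Add(-3593, Function('N')(62))) = Mul(Add(729, -448), Add(-3593, Add(Rational(-23, 3), Mul(54, 62)))) = Mul(281, Add(-3593, Add(Rational(-23, 3), 3348))) = Mul(281, Add(-3593, Rational(10021, 3))) = Mul(281, Rational(-758, 3)) = Rational(-212998, 3)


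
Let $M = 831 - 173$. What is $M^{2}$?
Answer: $432964$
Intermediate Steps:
$M = 658$ ($M = 831 - 173 = 658$)
$M^{2} = 658^{2} = 432964$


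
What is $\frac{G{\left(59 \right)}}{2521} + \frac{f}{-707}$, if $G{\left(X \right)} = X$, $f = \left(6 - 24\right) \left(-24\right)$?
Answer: $- \frac{1047359}{1782347} \approx -0.58763$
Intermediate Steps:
$f = 432$ ($f = \left(-18\right) \left(-24\right) = 432$)
$\frac{G{\left(59 \right)}}{2521} + \frac{f}{-707} = \frac{59}{2521} + \frac{432}{-707} = 59 \cdot \frac{1}{2521} + 432 \left(- \frac{1}{707}\right) = \frac{59}{2521} - \frac{432}{707} = - \frac{1047359}{1782347}$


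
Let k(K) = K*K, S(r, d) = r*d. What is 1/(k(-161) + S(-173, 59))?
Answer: 1/15714 ≈ 6.3638e-5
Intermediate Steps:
S(r, d) = d*r
k(K) = K**2
1/(k(-161) + S(-173, 59)) = 1/((-161)**2 + 59*(-173)) = 1/(25921 - 10207) = 1/15714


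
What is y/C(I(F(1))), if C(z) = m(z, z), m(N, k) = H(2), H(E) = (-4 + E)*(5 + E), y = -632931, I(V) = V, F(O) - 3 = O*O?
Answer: 632931/14 ≈ 45209.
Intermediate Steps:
F(O) = 3 + O² (F(O) = 3 + O*O = 3 + O²)
m(N, k) = -14 (m(N, k) = -20 + 2 + 2² = -20 + 2 + 4 = -14)
C(z) = -14
y/C(I(F(1))) = -632931/(-14) = -632931*(-1/14) = 632931/14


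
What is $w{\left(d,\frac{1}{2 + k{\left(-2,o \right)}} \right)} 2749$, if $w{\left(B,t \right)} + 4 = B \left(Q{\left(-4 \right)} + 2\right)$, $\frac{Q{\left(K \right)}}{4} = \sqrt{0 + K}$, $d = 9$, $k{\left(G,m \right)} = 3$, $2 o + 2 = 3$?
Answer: $38486 + 197928 i \approx 38486.0 + 1.9793 \cdot 10^{5} i$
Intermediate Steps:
$o = \frac{1}{2}$ ($o = -1 + \frac{1}{2} \cdot 3 = -1 + \frac{3}{2} = \frac{1}{2} \approx 0.5$)
$Q{\left(K \right)} = 4 \sqrt{K}$ ($Q{\left(K \right)} = 4 \sqrt{0 + K} = 4 \sqrt{K}$)
$w{\left(B,t \right)} = -4 + B \left(2 + 8 i\right)$ ($w{\left(B,t \right)} = -4 + B \left(4 \sqrt{-4} + 2\right) = -4 + B \left(4 \cdot 2 i + 2\right) = -4 + B \left(8 i + 2\right) = -4 + B \left(2 + 8 i\right)$)
$w{\left(d,\frac{1}{2 + k{\left(-2,o \right)}} \right)} 2749 = \left(-4 + 9 \left(2 + 8 i\right)\right) 2749 = \left(-4 + \left(18 + 72 i\right)\right) 2749 = \left(14 + 72 i\right) 2749 = 38486 + 197928 i$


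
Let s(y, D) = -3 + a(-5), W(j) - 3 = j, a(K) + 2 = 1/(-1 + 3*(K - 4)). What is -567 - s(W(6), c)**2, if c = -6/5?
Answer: -464409/784 ≈ -592.36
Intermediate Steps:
c = -6/5 (c = -6*1/5 = -6/5 ≈ -1.2000)
a(K) = -2 + 1/(-13 + 3*K) (a(K) = -2 + 1/(-1 + 3*(K - 4)) = -2 + 1/(-1 + 3*(-4 + K)) = -2 + 1/(-1 + (-12 + 3*K)) = -2 + 1/(-13 + 3*K))
W(j) = 3 + j
s(y, D) = -141/28 (s(y, D) = -3 + 3*(9 - 2*(-5))/(-13 + 3*(-5)) = -3 + 3*(9 + 10)/(-13 - 15) = -3 + 3*19/(-28) = -3 + 3*(-1/28)*19 = -3 - 57/28 = -141/28)
-567 - s(W(6), c)**2 = -567 - (-141/28)**2 = -567 - 1*19881/784 = -567 - 19881/784 = -464409/784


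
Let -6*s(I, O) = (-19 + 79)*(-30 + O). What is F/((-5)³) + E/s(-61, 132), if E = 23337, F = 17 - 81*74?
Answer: 211961/8500 ≈ 24.937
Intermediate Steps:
s(I, O) = 300 - 10*O (s(I, O) = -(-19 + 79)*(-30 + O)/6 = -10*(-30 + O) = -(-1800 + 60*O)/6 = 300 - 10*O)
F = -5977 (F = 17 - 5994 = -5977)
F/((-5)³) + E/s(-61, 132) = -5977/((-5)³) + 23337/(300 - 10*132) = -5977/(-125) + 23337/(300 - 1320) = -5977*(-1/125) + 23337/(-1020) = 5977/125 + 23337*(-1/1020) = 5977/125 - 7779/340 = 211961/8500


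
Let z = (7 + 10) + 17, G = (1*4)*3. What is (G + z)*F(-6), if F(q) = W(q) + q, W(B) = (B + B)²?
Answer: 6348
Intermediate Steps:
G = 12 (G = 4*3 = 12)
z = 34 (z = 17 + 17 = 34)
W(B) = 4*B² (W(B) = (2*B)² = 4*B²)
F(q) = q + 4*q² (F(q) = 4*q² + q = q + 4*q²)
(G + z)*F(-6) = (12 + 34)*(-6*(1 + 4*(-6))) = 46*(-6*(1 - 24)) = 46*(-6*(-23)) = 46*138 = 6348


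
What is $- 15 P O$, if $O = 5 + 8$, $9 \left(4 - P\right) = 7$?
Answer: $- \frac{1885}{3} \approx -628.33$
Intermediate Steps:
$P = \frac{29}{9}$ ($P = 4 - \frac{7}{9} = \frac{29}{9} \approx 3.2222$)
$O = 13$
$- 15 P O = \left(-15\right) \frac{29}{9} \cdot 13 = \left(- \frac{145}{3}\right) 13 = - \frac{1885}{3}$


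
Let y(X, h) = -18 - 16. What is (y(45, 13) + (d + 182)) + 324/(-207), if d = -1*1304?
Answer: -26624/23 ≈ -1157.6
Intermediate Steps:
y(X, h) = -34
d = -1304
(y(45, 13) + (d + 182)) + 324/(-207) = (-34 + (-1304 + 182)) + 324/(-207) = (-34 - 1122) + 324*(-1/207) = -1156 - 36/23 = -26624/23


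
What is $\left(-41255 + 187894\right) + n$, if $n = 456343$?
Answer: $602982$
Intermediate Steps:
$\left(-41255 + 187894\right) + n = \left(-41255 + 187894\right) + 456343 = 146639 + 456343 = 602982$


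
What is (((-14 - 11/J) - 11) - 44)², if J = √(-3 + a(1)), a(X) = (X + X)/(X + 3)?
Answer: 23563/5 - 1518*I*√10/5 ≈ 4712.6 - 960.07*I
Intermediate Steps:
a(X) = 2*X/(3 + X) (a(X) = (2*X)/(3 + X) = 2*X/(3 + X))
J = I*√10/2 (J = √(-3 + 2*1/(3 + 1)) = √(-3 + 2*1/4) = √(-3 + 2*1*(¼)) = √(-3 + ½) = √(-5/2) = I*√10/2 ≈ 1.5811*I)
(((-14 - 11/J) - 11) - 44)² = (((-14 - 11*(-I*√10/5)) - 11) - 44)² = (((-14 - (-11)*I*√10/5) - 11) - 44)² = (((-14 + 11*I*√10/5) - 11) - 44)² = ((-25 + 11*I*√10/5) - 44)² = (-69 + 11*I*√10/5)²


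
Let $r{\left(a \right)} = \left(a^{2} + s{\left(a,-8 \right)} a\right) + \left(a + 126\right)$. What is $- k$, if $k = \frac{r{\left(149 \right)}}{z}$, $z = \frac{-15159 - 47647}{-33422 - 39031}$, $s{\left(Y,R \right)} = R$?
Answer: $- \frac{771044826}{31403} \approx -24553.0$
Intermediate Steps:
$r{\left(a \right)} = 126 + a^{2} - 7 a$ ($r{\left(a \right)} = \left(a^{2} - 8 a\right) + \left(a + 126\right) = \left(a^{2} - 8 a\right) + \left(126 + a\right) = 126 + a^{2} - 7 a$)
$z = \frac{62806}{72453}$ ($z = - \frac{62806}{-72453} = \left(-62806\right) \left(- \frac{1}{72453}\right) = \frac{62806}{72453} \approx 0.86685$)
$k = \frac{771044826}{31403}$ ($k = \frac{126 + 149^{2} - 1043}{\frac{62806}{72453}} = \left(126 + 22201 - 1043\right) \frac{72453}{62806} = 21284 \cdot \frac{72453}{62806} = \frac{771044826}{31403} \approx 24553.0$)
$- k = \left(-1\right) \frac{771044826}{31403} = - \frac{771044826}{31403}$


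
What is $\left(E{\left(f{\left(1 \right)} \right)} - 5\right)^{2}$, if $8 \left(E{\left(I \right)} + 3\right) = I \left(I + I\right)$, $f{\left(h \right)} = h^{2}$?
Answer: $\frac{961}{16} \approx 60.063$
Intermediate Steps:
$E{\left(I \right)} = -3 + \frac{I^{2}}{4}$ ($E{\left(I \right)} = -3 + \frac{I \left(I + I\right)}{8} = -3 + \frac{I 2 I}{8} = -3 + \frac{2 I^{2}}{8} = -3 + \frac{I^{2}}{4}$)
$\left(E{\left(f{\left(1 \right)} \right)} - 5\right)^{2} = \left(\left(-3 + \frac{\left(1^{2}\right)^{2}}{4}\right) - 5\right)^{2} = \left(\left(-3 + \frac{1^{2}}{4}\right) - 5\right)^{2} = \left(\left(-3 + \frac{1}{4} \cdot 1\right) - 5\right)^{2} = \left(\left(-3 + \frac{1}{4}\right) - 5\right)^{2} = \left(- \frac{11}{4} - 5\right)^{2} = \left(- \frac{31}{4}\right)^{2} = \frac{961}{16}$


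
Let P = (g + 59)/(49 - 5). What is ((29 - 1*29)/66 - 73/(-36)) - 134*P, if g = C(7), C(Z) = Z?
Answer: -7163/36 ≈ -198.97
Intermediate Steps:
g = 7
P = 3/2 (P = (7 + 59)/(49 - 5) = 66/44 = 66*(1/44) = 3/2 ≈ 1.5000)
((29 - 1*29)/66 - 73/(-36)) - 134*P = ((29 - 1*29)/66 - 73/(-36)) - 134*3/2 = ((29 - 29)*(1/66) - 73*(-1/36)) - 201 = (0*(1/66) + 73/36) - 201 = (0 + 73/36) - 201 = 73/36 - 201 = -7163/36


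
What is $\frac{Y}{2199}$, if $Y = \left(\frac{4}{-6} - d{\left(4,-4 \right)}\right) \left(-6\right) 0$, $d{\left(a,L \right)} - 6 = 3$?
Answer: $0$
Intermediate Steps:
$d{\left(a,L \right)} = 9$ ($d{\left(a,L \right)} = 6 + 3 = 9$)
$Y = 0$ ($Y = \left(\frac{4}{-6} - 9\right) \left(-6\right) 0 = \left(4 \left(- \frac{1}{6}\right) - 9\right) \left(-6\right) 0 = \left(- \frac{2}{3} - 9\right) \left(-6\right) 0 = \left(- \frac{29}{3}\right) \left(-6\right) 0 = 58 \cdot 0 = 0$)
$\frac{Y}{2199} = \frac{0}{2199} = 0 \cdot \frac{1}{2199} = 0$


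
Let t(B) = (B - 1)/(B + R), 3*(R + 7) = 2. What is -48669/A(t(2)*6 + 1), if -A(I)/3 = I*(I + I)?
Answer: 2741687/50 ≈ 54834.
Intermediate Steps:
R = -19/3 (R = -7 + (⅓)*2 = -7 + ⅔ = -19/3 ≈ -6.3333)
t(B) = (-1 + B)/(-19/3 + B) (t(B) = (B - 1)/(B - 19/3) = (-1 + B)/(-19/3 + B))
A(I) = -6*I² (A(I) = -3*I*(I + I) = -3*I*2*I = -6*I²)
-48669/A(t(2)*6 + 1) = -48669*(-1/(6*((3*(-1 + 2)/(-19 + 3*2))*6 + 1)²)) = -48669*(-1/(6*((3*1/(-19 + 6))*6 + 1)²)) = -48669*(-1/(6*((3*1/(-13))*6 + 1)²)) = -48669*(-1/(6*((3*(-1/13)*1)*6 + 1)²)) = -48669*(-1/(6*(-3/13*6 + 1)²)) = -48669*(-1/(6*(-18/13 + 1)²)) = -48669/((-6*(-5/13)²)) = -48669/((-6*25/169)) = -48669/(-150/169) = -48669*(-169/150) = 2741687/50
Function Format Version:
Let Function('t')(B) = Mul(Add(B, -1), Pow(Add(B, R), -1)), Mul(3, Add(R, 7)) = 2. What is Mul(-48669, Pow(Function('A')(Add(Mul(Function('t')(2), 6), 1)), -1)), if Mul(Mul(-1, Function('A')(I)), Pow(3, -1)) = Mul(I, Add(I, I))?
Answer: Rational(2741687, 50) ≈ 54834.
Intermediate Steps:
R = Rational(-19, 3) (R = Add(-7, Mul(Rational(1, 3), 2)) = Add(-7, Rational(2, 3)) = Rational(-19, 3) ≈ -6.3333)
Function('t')(B) = Mul(Pow(Add(Rational(-19, 3), B), -1), Add(-1, B)) (Function('t')(B) = Mul(Add(B, -1), Pow(Add(B, Rational(-19, 3)), -1)) = Mul(Add(-1, B), Pow(Add(Rational(-19, 3), B), -1)) = Mul(Pow(Add(Rational(-19, 3), B), -1), Add(-1, B)))
Function('A')(I) = Mul(-6, Pow(I, 2)) (Function('A')(I) = Mul(-3, Mul(I, Add(I, I))) = Mul(-3, Mul(I, Mul(2, I))) = Mul(-3, Mul(2, Pow(I, 2))) = Mul(-6, Pow(I, 2)))
Mul(-48669, Pow(Function('A')(Add(Mul(Function('t')(2), 6), 1)), -1)) = Mul(-48669, Pow(Mul(-6, Pow(Add(Mul(Mul(3, Pow(Add(-19, Mul(3, 2)), -1), Add(-1, 2)), 6), 1), 2)), -1)) = Mul(-48669, Pow(Mul(-6, Pow(Add(Mul(Mul(3, Pow(Add(-19, 6), -1), 1), 6), 1), 2)), -1)) = Mul(-48669, Pow(Mul(-6, Pow(Add(Mul(Mul(3, Pow(-13, -1), 1), 6), 1), 2)), -1)) = Mul(-48669, Pow(Mul(-6, Pow(Add(Mul(Mul(3, Rational(-1, 13), 1), 6), 1), 2)), -1)) = Mul(-48669, Pow(Mul(-6, Pow(Add(Mul(Rational(-3, 13), 6), 1), 2)), -1)) = Mul(-48669, Pow(Mul(-6, Pow(Add(Rational(-18, 13), 1), 2)), -1)) = Mul(-48669, Pow(Mul(-6, Pow(Rational(-5, 13), 2)), -1)) = Mul(-48669, Pow(Mul(-6, Rational(25, 169)), -1)) = Mul(-48669, Pow(Rational(-150, 169), -1)) = Mul(-48669, Rational(-169, 150)) = Rational(2741687, 50)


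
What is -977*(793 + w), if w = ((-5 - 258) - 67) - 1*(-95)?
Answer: -545166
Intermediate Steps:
w = -235 (w = (-263 - 67) + 95 = -330 + 95 = -235)
-977*(793 + w) = -977*(793 - 235) = -977*558 = -545166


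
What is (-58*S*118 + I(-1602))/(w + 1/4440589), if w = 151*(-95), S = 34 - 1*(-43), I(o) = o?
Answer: 1173625469755/31850124602 ≈ 36.848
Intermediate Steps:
S = 77 (S = 34 + 43 = 77)
w = -14345
(-58*S*118 + I(-1602))/(w + 1/4440589) = (-58*77*118 - 1602)/(-14345 + 1/4440589) = (-4466*118 - 1602)/(-14345 + 1/4440589) = (-526988 - 1602)/(-63700249204/4440589) = -528590*(-4440589/63700249204) = 1173625469755/31850124602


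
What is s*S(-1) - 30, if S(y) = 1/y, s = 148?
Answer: -178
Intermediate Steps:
s*S(-1) - 30 = 148/(-1) - 30 = 148*(-1) - 30 = -148 - 30 = -178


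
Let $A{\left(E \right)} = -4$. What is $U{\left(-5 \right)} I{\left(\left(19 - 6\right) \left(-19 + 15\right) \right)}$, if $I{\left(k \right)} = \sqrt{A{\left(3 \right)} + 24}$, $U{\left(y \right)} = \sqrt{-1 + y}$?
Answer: $2 i \sqrt{30} \approx 10.954 i$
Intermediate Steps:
$I{\left(k \right)} = 2 \sqrt{5}$ ($I{\left(k \right)} = \sqrt{-4 + 24} = \sqrt{20} = 2 \sqrt{5}$)
$U{\left(-5 \right)} I{\left(\left(19 - 6\right) \left(-19 + 15\right) \right)} = \sqrt{-1 - 5} \cdot 2 \sqrt{5} = \sqrt{-6} \cdot 2 \sqrt{5} = i \sqrt{6} \cdot 2 \sqrt{5} = 2 i \sqrt{30}$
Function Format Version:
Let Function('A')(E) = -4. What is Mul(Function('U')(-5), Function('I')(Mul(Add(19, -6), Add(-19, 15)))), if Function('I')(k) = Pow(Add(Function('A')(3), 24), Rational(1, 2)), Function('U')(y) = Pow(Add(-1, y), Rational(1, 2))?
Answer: Mul(2, I, Pow(30, Rational(1, 2))) ≈ Mul(10.954, I)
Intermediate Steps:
Function('I')(k) = Mul(2, Pow(5, Rational(1, 2))) (Function('I')(k) = Pow(Add(-4, 24), Rational(1, 2)) = Pow(20, Rational(1, 2)) = Mul(2, Pow(5, Rational(1, 2))))
Mul(Function('U')(-5), Function('I')(Mul(Add(19, -6), Add(-19, 15)))) = Mul(Pow(Add(-1, -5), Rational(1, 2)), Mul(2, Pow(5, Rational(1, 2)))) = Mul(Pow(-6, Rational(1, 2)), Mul(2, Pow(5, Rational(1, 2)))) = Mul(Mul(I, Pow(6, Rational(1, 2))), Mul(2, Pow(5, Rational(1, 2)))) = Mul(2, I, Pow(30, Rational(1, 2)))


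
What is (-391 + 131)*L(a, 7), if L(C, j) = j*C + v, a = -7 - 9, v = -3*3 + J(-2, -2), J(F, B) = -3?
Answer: 32240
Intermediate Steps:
v = -12 (v = -3*3 - 3 = -9 - 3 = -12)
a = -16
L(C, j) = -12 + C*j (L(C, j) = j*C - 12 = C*j - 12 = -12 + C*j)
(-391 + 131)*L(a, 7) = (-391 + 131)*(-12 - 16*7) = -260*(-12 - 112) = -260*(-124) = 32240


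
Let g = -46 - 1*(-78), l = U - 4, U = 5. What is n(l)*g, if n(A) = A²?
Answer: 32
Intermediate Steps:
l = 1 (l = 5 - 4 = 1)
g = 32 (g = -46 + 78 = 32)
n(l)*g = 1²*32 = 1*32 = 32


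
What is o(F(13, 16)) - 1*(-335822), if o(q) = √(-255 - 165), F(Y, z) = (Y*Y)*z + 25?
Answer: 335822 + 2*I*√105 ≈ 3.3582e+5 + 20.494*I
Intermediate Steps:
F(Y, z) = 25 + z*Y² (F(Y, z) = Y²*z + 25 = z*Y² + 25 = 25 + z*Y²)
o(q) = 2*I*√105 (o(q) = √(-420) = 2*I*√105)
o(F(13, 16)) - 1*(-335822) = 2*I*√105 - 1*(-335822) = 2*I*√105 + 335822 = 335822 + 2*I*√105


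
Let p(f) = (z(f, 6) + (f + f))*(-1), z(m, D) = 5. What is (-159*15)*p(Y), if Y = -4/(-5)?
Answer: 15741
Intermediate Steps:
Y = 4/5 (Y = -4*(-1/5) = 4/5 ≈ 0.80000)
p(f) = -5 - 2*f (p(f) = (5 + (f + f))*(-1) = (5 + 2*f)*(-1) = -5 - 2*f)
(-159*15)*p(Y) = (-159*15)*(-5 - 2*4/5) = -2385*(-5 - 8/5) = -2385*(-33/5) = 15741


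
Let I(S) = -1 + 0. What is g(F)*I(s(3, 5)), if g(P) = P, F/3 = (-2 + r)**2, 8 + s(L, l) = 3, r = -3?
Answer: -75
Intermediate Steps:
s(L, l) = -5 (s(L, l) = -8 + 3 = -5)
F = 75 (F = 3*(-2 - 3)**2 = 3*(-5)**2 = 3*25 = 75)
I(S) = -1
g(F)*I(s(3, 5)) = 75*(-1) = -75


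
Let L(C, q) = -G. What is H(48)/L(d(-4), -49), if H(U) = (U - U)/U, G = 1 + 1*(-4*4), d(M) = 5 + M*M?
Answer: 0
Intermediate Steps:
d(M) = 5 + M²
G = -15 (G = 1 + 1*(-16) = 1 - 16 = -15)
H(U) = 0 (H(U) = 0/U = 0)
L(C, q) = 15 (L(C, q) = -1*(-15) = 15)
H(48)/L(d(-4), -49) = 0/15 = 0*(1/15) = 0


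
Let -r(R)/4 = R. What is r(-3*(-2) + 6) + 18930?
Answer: 18882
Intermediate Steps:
r(R) = -4*R
r(-3*(-2) + 6) + 18930 = -4*(-3*(-2) + 6) + 18930 = -4*(6 + 6) + 18930 = -4*12 + 18930 = -48 + 18930 = 18882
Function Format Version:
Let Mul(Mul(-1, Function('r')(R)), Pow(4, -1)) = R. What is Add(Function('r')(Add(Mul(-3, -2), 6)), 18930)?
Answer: 18882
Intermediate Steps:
Function('r')(R) = Mul(-4, R)
Add(Function('r')(Add(Mul(-3, -2), 6)), 18930) = Add(Mul(-4, Add(Mul(-3, -2), 6)), 18930) = Add(Mul(-4, Add(6, 6)), 18930) = Add(Mul(-4, 12), 18930) = Add(-48, 18930) = 18882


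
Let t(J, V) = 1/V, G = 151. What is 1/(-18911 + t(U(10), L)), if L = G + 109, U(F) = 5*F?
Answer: -260/4916859 ≈ -5.2879e-5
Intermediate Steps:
L = 260 (L = 151 + 109 = 260)
1/(-18911 + t(U(10), L)) = 1/(-18911 + 1/260) = 1/(-4916859/260) = -260/4916859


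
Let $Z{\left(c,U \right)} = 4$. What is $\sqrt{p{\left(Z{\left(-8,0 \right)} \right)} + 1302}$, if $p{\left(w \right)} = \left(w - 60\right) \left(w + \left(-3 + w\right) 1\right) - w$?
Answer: $\sqrt{1018} \approx 31.906$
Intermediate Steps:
$p{\left(w \right)} = - w + \left(-60 + w\right) \left(-3 + 2 w\right)$ ($p{\left(w \right)} = \left(-60 + w\right) \left(w + \left(-3 + w\right)\right) - w = \left(-60 + w\right) \left(-3 + 2 w\right) - w = - w + \left(-60 + w\right) \left(-3 + 2 w\right)$)
$\sqrt{p{\left(Z{\left(-8,0 \right)} \right)} + 1302} = \sqrt{\left(180 - 496 + 2 \cdot 4^{2}\right) + 1302} = \sqrt{\left(180 - 496 + 2 \cdot 16\right) + 1302} = \sqrt{\left(180 - 496 + 32\right) + 1302} = \sqrt{-284 + 1302} = \sqrt{1018}$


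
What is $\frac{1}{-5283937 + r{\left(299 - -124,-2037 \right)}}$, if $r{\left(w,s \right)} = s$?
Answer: $- \frac{1}{5285974} \approx -1.8918 \cdot 10^{-7}$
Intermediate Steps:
$\frac{1}{-5283937 + r{\left(299 - -124,-2037 \right)}} = \frac{1}{-5283937 - 2037} = \frac{1}{-5285974} = - \frac{1}{5285974}$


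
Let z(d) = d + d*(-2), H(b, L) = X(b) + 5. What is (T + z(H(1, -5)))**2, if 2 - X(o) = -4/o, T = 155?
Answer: 20736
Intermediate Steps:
X(o) = 2 + 4/o (X(o) = 2 - (-4)/o = 2 + 4/o)
H(b, L) = 7 + 4/b (H(b, L) = (2 + 4/b) + 5 = 7 + 4/b)
z(d) = -d (z(d) = d - 2*d = -d)
(T + z(H(1, -5)))**2 = (155 - (7 + 4/1))**2 = (155 - (7 + 4*1))**2 = (155 - (7 + 4))**2 = (155 - 1*11)**2 = (155 - 11)**2 = 144**2 = 20736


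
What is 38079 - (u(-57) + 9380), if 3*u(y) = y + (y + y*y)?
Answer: 27654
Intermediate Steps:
u(y) = y**2/3 + 2*y/3 (u(y) = (y + (y + y*y))/3 = (y + (y + y**2))/3 = (y**2 + 2*y)/3 = y**2/3 + 2*y/3)
38079 - (u(-57) + 9380) = 38079 - ((1/3)*(-57)*(2 - 57) + 9380) = 38079 - ((1/3)*(-57)*(-55) + 9380) = 38079 - (1045 + 9380) = 38079 - 1*10425 = 38079 - 10425 = 27654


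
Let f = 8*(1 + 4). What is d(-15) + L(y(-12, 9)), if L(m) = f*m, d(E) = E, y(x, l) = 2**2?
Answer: 145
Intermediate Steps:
y(x, l) = 4
f = 40 (f = 8*5 = 40)
L(m) = 40*m
d(-15) + L(y(-12, 9)) = -15 + 40*4 = -15 + 160 = 145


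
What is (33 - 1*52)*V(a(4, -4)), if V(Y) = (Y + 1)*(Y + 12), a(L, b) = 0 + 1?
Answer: -494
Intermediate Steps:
a(L, b) = 1
V(Y) = (1 + Y)*(12 + Y)
(33 - 1*52)*V(a(4, -4)) = (33 - 1*52)*(12 + 1**2 + 13*1) = (33 - 52)*(12 + 1 + 13) = -19*26 = -494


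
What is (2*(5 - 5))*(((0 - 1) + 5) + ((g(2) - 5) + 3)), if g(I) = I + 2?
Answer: 0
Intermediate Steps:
g(I) = 2 + I
(2*(5 - 5))*(((0 - 1) + 5) + ((g(2) - 5) + 3)) = (2*(5 - 5))*(((0 - 1) + 5) + (((2 + 2) - 5) + 3)) = (2*0)*((-1 + 5) + ((4 - 5) + 3)) = 0*(4 + (-1 + 3)) = 0*(4 + 2) = 0*6 = 0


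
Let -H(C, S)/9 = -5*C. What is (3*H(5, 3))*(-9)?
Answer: -6075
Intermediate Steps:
H(C, S) = 45*C (H(C, S) = -(-45)*C = 45*C)
(3*H(5, 3))*(-9) = (3*(45*5))*(-9) = (3*225)*(-9) = 675*(-9) = -6075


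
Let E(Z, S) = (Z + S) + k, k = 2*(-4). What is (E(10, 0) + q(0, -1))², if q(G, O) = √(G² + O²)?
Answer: 9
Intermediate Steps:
k = -8
E(Z, S) = -8 + S + Z (E(Z, S) = (Z + S) - 8 = (S + Z) - 8 = -8 + S + Z)
(E(10, 0) + q(0, -1))² = ((-8 + 0 + 10) + √(0² + (-1)²))² = (2 + √(0 + 1))² = (2 + √1)² = (2 + 1)² = 3² = 9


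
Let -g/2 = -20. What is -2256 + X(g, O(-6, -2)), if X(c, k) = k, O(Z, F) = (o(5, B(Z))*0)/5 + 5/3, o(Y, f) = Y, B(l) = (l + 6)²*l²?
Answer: -6763/3 ≈ -2254.3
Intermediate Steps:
g = 40 (g = -2*(-20) = 40)
B(l) = l²*(6 + l)² (B(l) = (6 + l)²*l² = l²*(6 + l)²)
O(Z, F) = 5/3 (O(Z, F) = (5*0)/5 + 5/3 = 0*(⅕) + 5*(⅓) = 0 + 5/3 = 5/3)
-2256 + X(g, O(-6, -2)) = -2256 + 5/3 = -6763/3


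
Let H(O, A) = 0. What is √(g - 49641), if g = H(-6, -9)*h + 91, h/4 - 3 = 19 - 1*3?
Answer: 5*I*√1982 ≈ 222.6*I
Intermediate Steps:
h = 76 (h = 12 + 4*(19 - 1*3) = 12 + 4*(19 - 3) = 12 + 4*16 = 12 + 64 = 76)
g = 91 (g = 0*76 + 91 = 0 + 91 = 91)
√(g - 49641) = √(91 - 49641) = √(-49550) = 5*I*√1982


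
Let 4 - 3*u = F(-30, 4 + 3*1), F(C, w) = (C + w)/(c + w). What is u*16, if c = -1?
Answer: 376/9 ≈ 41.778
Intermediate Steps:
F(C, w) = (C + w)/(-1 + w)
u = 47/18 (u = 4/3 - (-30 + (4 + 3*1))/(3*(-1 + (4 + 3*1))) = 4/3 - (-30 + (4 + 3))/(3*(-1 + (4 + 3))) = 4/3 - (-30 + 7)/(3*(-1 + 7)) = 4/3 - (-23)/(3*6) = 4/3 - (-23)/18 = 4/3 - ⅓*(-23/6) = 4/3 + 23/18 = 47/18 ≈ 2.6111)
u*16 = (47/18)*16 = 376/9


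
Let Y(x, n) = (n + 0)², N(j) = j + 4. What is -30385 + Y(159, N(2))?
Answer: -30349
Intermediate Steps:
N(j) = 4 + j
Y(x, n) = n²
-30385 + Y(159, N(2)) = -30385 + (4 + 2)² = -30385 + 6² = -30385 + 36 = -30349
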